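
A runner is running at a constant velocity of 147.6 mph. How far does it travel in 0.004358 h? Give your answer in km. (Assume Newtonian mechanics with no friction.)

v = 147.6 mph × 0.44704 = 65.9831 m/s
t = 0.004358 h × 3600.0 = 15.6888 s
d = v × t = 65.9831 × 15.6888 = 1035.2 m
d = 1035.2 m / 1000.0 = 1.035 km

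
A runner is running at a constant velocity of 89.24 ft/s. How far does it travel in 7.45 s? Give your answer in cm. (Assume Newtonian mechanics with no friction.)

v = 89.24 ft/s × 0.3048 = 27.2004 m/s
d = v × t = 27.2004 × 7.45 = 202.643 m
d = 202.643 m / 0.01 = 20260 cm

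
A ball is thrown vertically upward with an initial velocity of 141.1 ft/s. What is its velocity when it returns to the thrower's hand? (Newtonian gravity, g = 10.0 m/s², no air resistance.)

By conservation of energy (no air resistance), the ball returns to the throw height with the same speed as launch, but directed downward.
|v_ground| = v₀ = 141.1 ft/s
v_ground = 141.1 ft/s (downward)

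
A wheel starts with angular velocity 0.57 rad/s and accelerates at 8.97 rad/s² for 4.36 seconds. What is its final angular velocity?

ω = ω₀ + αt = 0.57 + 8.97 × 4.36 = 39.68 rad/s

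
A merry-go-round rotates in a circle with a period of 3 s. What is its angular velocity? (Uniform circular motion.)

ω = 2π/T = 2π/3 = 2.0944 rad/s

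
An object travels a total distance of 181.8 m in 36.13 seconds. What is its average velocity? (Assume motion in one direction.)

v_avg = Δd / Δt = 181.8 / 36.13 = 5.03 m/s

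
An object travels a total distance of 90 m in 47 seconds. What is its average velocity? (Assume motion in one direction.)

v_avg = Δd / Δt = 90 / 47 = 1.91 m/s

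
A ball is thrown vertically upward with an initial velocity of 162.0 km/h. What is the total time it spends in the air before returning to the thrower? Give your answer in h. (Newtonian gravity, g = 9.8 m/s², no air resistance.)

v₀ = 162.0 km/h × 0.2777777777777778 = 45.0 m/s
t_total = 2 × v₀ / g = 2 × 45.0 / 9.8 = 9.18367 s
t_total = 9.18367 s / 3600.0 = 0.002551 h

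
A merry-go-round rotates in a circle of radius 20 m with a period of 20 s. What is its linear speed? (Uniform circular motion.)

v = 2πr/T = 2π×20/20 = 6.28 m/s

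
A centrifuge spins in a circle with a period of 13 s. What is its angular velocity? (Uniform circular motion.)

ω = 2π/T = 2π/13 = 0.4833 rad/s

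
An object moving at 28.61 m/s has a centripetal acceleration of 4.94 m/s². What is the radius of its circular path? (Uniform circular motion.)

r = v²/a_c = 28.61²/4.94 = 165.69 m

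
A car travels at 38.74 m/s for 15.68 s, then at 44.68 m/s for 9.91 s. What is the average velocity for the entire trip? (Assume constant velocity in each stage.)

d₁ = v₁t₁ = 38.74 × 15.68 = 607.4432 m
d₂ = v₂t₂ = 44.68 × 9.91 = 442.7788 m
d_total = 1050.222 m, t_total = 25.59 s
v_avg = d_total/t_total = 1050.222/25.59 = 41.04 m/s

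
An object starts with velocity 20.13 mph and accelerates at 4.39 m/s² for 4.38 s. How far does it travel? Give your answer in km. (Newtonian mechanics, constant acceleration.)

v₀ = 20.13 mph × 0.44704 = 8.99892 m/s
d = v₀ × t + ½ × a × t² = 8.99892 × 4.38 + 0.5 × 4.39 × 4.38² = 81.525 m
d = 81.525 m / 1000.0 = 0.08153 km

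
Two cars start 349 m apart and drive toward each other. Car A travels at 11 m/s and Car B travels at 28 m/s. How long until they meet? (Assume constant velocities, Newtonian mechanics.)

Combined speed: v_combined = 11 + 28 = 39 m/s
Time to meet: t = d/v_combined = 349/39 = 8.95 s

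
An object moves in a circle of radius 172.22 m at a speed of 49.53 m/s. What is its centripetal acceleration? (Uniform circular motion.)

a_c = v²/r = 49.53²/172.22 = 2453.2209/172.22 = 14.24 m/s²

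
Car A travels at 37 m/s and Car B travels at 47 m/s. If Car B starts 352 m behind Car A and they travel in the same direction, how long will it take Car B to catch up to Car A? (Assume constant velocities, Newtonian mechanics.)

Relative speed: v_rel = 47 - 37 = 10 m/s
Time to catch: t = d₀/v_rel = 352/10 = 35.2 s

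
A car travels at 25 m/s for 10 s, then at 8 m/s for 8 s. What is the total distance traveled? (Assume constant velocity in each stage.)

d₁ = v₁t₁ = 25 × 10 = 250 m
d₂ = v₂t₂ = 8 × 8 = 64 m
d_total = 250 + 64 = 314 m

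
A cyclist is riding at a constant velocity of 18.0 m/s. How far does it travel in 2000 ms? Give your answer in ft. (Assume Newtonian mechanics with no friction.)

t = 2000 ms × 0.001 = 2.0 s
d = v × t = 18.0 × 2.0 = 36.0 m
d = 36.0 m / 0.3048 = 118.1 ft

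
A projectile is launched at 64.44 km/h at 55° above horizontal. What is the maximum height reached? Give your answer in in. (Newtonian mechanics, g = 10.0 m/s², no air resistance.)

v₀ = 64.44 km/h × 0.2777777777777778 = 17.9 m/s
H = v₀² × sin²(θ) / (2g) = 17.9² × sin(55°)² / (2 × 10.0) = 320.41 × 0.67101 / 20.0 = 10.7499 m
H = 10.7499 m / 0.0254 = 423.2 in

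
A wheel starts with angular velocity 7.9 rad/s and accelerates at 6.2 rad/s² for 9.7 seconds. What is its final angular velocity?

ω = ω₀ + αt = 7.9 + 6.2 × 9.7 = 68.04 rad/s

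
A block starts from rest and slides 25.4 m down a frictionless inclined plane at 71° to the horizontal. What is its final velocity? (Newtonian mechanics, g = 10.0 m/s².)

a = g sin(θ) = 10.0 × sin(71°) = 9.4552 m/s²
v = √(2ad) = √(2 × 9.4552 × 25.4) = 21.92 m/s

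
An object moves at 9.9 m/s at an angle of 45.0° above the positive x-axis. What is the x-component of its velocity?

vₓ = v cos(θ) = 9.9 × cos(45.0°) = 7.0 m/s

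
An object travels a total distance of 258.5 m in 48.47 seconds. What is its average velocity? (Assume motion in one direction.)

v_avg = Δd / Δt = 258.5 / 48.47 = 5.33 m/s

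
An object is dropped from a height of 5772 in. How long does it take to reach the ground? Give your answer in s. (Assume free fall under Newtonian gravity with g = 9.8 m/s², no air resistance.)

h = 5772 in × 0.0254 = 146.609 m
t = √(2h/g) = √(2 × 146.609 / 9.8) = 5.47 s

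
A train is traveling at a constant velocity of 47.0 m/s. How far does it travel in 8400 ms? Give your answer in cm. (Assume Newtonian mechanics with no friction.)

t = 8400 ms × 0.001 = 8.4 s
d = v × t = 47.0 × 8.4 = 394.8 m
d = 394.8 m / 0.01 = 39480 cm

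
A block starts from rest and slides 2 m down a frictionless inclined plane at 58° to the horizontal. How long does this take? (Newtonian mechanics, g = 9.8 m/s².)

a = g sin(θ) = 9.8 × sin(58°) = 8.3109 m/s²
t = √(2d/a) = √(2 × 2 / 8.3109) = 0.69 s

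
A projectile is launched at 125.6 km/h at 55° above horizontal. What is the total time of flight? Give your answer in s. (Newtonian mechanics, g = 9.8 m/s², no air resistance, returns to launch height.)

v₀ = 125.6 km/h × 0.2777777777777778 = 34.8889 m/s
T = 2 × v₀ × sin(θ) / g = 2 × 34.8889 × sin(55°) / 9.8 = 2 × 34.8889 × 0.819152 / 9.8 = 5.833 s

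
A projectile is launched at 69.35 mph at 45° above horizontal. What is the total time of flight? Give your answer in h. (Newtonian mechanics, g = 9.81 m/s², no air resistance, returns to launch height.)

v₀ = 69.35 mph × 0.44704 = 31.0022 m/s
T = 2 × v₀ × sin(θ) / g = 2 × 31.0022 × sin(45°) / 9.81 = 2 × 31.0022 × 0.707107 / 9.81 = 4.46929 s
T = 4.46929 s / 3600.0 = 0.001241 h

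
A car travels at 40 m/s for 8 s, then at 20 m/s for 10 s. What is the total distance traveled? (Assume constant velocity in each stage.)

d₁ = v₁t₁ = 40 × 8 = 320 m
d₂ = v₂t₂ = 20 × 10 = 200 m
d_total = 320 + 200 = 520 m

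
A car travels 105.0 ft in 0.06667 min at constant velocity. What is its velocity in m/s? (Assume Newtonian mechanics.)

d = 105.0 ft × 0.3048 = 32.004 m
t = 0.06667 min × 60.0 = 4.0002 s
v = d / t = 32.004 / 4.0002 = 8.001 m/s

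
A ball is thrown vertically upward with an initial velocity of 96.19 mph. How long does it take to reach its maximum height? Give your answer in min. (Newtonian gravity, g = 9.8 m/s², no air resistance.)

v₀ = 96.19 mph × 0.44704 = 43.0008 m/s
t_up = v₀ / g = 43.0008 / 9.8 = 4.38784 s
t_up = 4.38784 s / 60.0 = 0.07313 min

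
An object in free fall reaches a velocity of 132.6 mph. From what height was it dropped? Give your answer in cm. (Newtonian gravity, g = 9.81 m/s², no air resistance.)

v = 132.6 mph × 0.44704 = 59.2775 m/s
h = v² / (2g) = 59.2775² / (2 × 9.81) = 179.094 m
h = 179.094 m / 0.01 = 17910 cm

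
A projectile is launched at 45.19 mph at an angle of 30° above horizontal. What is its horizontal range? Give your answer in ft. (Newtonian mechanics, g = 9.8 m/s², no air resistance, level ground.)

v₀ = 45.19 mph × 0.44704 = 20.2017 m/s
R = v₀² × sin(2θ) / g = 20.2017² × sin(2 × 30°) / 9.8 = 408.109 × 0.866025 / 9.8 = 36.0646 m
R = 36.0646 m / 0.3048 = 118.3 ft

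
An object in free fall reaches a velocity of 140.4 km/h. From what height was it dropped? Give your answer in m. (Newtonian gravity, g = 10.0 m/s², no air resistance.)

v = 140.4 km/h × 0.2777777777777778 = 39.0 m/s
h = v² / (2g) = 39.0² / (2 × 10.0) = 76.05 m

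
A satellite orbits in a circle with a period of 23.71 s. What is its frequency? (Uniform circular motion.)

f = 1/T = 1/23.71 = 0.0422 Hz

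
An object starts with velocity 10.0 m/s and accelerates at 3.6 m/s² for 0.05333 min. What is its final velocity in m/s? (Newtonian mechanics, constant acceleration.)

t = 0.05333 min × 60.0 = 3.1998 s
v = v₀ + a × t = 10.0 + 3.6 × 3.1998 = 21.52 m/s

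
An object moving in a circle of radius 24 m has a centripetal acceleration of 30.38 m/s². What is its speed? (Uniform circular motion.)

v = √(a_c × r) = √(30.38 × 24) = 27.0 m/s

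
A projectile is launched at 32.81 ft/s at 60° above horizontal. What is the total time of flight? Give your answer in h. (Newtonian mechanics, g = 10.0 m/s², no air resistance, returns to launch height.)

v₀ = 32.81 ft/s × 0.3048 = 10.00049 m/s
T = 2 × v₀ × sin(θ) / g = 2 × 10.00049 × sin(60°) / 10.0 = 2 × 10.00049 × 0.8660254 / 10.0 = 1.732136 s
T = 1.732136 s / 3600.0 = 0.0004811 h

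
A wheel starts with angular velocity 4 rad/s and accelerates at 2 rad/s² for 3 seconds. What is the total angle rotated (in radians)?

θ = ω₀t + ½αt² = 4×3 + ½×2×3² = 21.0 rad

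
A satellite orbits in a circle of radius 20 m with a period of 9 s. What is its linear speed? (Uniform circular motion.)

v = 2πr/T = 2π×20/9 = 13.96 m/s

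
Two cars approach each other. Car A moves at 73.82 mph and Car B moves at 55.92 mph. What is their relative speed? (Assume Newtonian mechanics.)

v_rel = v_A + v_B = 73.82 + 55.92 = 129.74 mph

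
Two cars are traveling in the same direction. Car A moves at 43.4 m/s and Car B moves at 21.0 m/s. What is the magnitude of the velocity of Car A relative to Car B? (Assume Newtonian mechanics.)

v_rel = |v_A - v_B| = |43.4 - 21.0| = 22.4 m/s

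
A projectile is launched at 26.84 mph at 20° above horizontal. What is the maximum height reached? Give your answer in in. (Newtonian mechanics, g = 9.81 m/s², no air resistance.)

v₀ = 26.84 mph × 0.44704 = 11.9986 m/s
H = v₀² × sin²(θ) / (2g) = 11.9986² × sin(20°)² / (2 × 9.81) = 143.966 × 0.116978 / 19.62 = 0.858351 m
H = 0.858351 m / 0.0254 = 33.79 in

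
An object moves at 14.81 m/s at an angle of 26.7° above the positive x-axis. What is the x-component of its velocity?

vₓ = v cos(θ) = 14.81 × cos(26.7°) = 13.23 m/s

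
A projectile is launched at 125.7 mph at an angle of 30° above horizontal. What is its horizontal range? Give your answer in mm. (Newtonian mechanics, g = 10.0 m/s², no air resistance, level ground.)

v₀ = 125.7 mph × 0.44704 = 56.1929 m/s
R = v₀² × sin(2θ) / g = 56.1929² × sin(2 × 30°) / 10.0 = 3157.64 × 0.866025 / 10.0 = 273.46 m
R = 273.46 m / 0.001 = 273500 mm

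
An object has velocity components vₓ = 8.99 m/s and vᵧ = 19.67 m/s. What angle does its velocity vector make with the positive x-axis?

θ = arctan(vᵧ/vₓ) = arctan(19.67/8.99) = 65.44°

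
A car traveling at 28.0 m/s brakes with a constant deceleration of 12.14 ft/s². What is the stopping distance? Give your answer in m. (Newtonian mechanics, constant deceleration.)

a = 12.14 ft/s² × 0.3048 = 3.70027 m/s²
d = v₀² / (2a) = 28.0² / (2 × 3.70027) = 784.0 / 7.40054 = 105.9 m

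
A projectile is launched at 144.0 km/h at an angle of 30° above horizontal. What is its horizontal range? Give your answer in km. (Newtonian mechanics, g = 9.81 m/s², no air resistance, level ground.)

v₀ = 144.0 km/h × 0.2777777777777778 = 40.0 m/s
R = v₀² × sin(2θ) / g = 40.0² × sin(2 × 30°) / 9.81 = 1600.0 × 0.866025 / 9.81 = 141.248 m
R = 141.248 m / 1000.0 = 0.1412 km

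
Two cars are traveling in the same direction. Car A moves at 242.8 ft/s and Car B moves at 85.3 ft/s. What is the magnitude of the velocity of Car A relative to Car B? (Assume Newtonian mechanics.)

v_rel = |v_A - v_B| = |242.8 - 85.3| = 157.5 ft/s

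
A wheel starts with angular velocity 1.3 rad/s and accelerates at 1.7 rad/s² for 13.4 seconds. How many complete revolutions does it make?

θ = ω₀t + ½αt² = 1.3×13.4 + ½×1.7×13.4² = 170.046 rad
Total revolutions = θ/(2π) = 170.046/(2π) = 27.06
Complete revolutions = ⌊27.06⌋ = 27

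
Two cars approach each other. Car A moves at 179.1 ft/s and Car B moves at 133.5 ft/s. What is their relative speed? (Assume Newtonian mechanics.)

v_rel = v_A + v_B = 179.1 + 133.5 = 312.6 ft/s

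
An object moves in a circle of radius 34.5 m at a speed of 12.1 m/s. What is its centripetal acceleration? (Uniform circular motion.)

a_c = v²/r = 12.1²/34.5 = 146.41/34.5 = 4.24 m/s²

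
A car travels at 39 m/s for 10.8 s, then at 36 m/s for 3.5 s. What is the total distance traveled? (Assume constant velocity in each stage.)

d₁ = v₁t₁ = 39 × 10.8 = 421.2 m
d₂ = v₂t₂ = 36 × 3.5 = 126.0 m
d_total = 421.2 + 126.0 = 547.2 m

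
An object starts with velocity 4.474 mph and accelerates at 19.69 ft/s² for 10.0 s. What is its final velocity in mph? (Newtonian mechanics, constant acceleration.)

v₀ = 4.474 mph × 0.44704 = 2.00006 m/s
a = 19.69 ft/s² × 0.3048 = 6.00151 m/s²
v = v₀ + a × t = 2.00006 + 6.00151 × 10.0 = 62.0152 m/s
v = 62.0152 m/s / 0.44704 = 138.7 mph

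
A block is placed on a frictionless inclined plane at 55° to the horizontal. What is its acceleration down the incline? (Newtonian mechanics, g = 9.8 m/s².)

a = g sin(θ) = 9.8 × sin(55°) = 9.8 × 0.8192 = 8.03 m/s²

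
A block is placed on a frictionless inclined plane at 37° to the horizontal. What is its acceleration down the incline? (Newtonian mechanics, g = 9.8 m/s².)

a = g sin(θ) = 9.8 × sin(37°) = 9.8 × 0.6018 = 5.9 m/s²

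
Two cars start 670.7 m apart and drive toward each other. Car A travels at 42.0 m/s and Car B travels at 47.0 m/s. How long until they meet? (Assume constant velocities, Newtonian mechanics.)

Combined speed: v_combined = 42.0 + 47.0 = 89.0 m/s
Time to meet: t = d/v_combined = 670.7/89.0 = 7.54 s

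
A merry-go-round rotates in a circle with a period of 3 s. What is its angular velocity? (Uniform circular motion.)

ω = 2π/T = 2π/3 = 2.0944 rad/s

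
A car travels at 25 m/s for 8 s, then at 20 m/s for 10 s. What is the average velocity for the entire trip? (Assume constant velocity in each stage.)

d₁ = v₁t₁ = 25 × 8 = 200 m
d₂ = v₂t₂ = 20 × 10 = 200 m
d_total = 400 m, t_total = 18 s
v_avg = d_total/t_total = 400/18 = 22.22 m/s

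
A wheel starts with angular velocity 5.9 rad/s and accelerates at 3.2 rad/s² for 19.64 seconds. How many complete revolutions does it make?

θ = ω₀t + ½αt² = 5.9×19.64 + ½×3.2×19.64² = 733.04336 rad
Total revolutions = θ/(2π) = 733.04336/(2π) = 116.67
Complete revolutions = ⌊116.67⌋ = 116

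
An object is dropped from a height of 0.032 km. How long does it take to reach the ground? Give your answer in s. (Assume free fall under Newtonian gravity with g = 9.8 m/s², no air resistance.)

h = 0.032 km × 1000.0 = 32.0 m
t = √(2h/g) = √(2 × 32.0 / 9.8) = 2.556 s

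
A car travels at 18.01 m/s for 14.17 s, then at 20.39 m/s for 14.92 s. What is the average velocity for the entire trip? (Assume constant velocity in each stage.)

d₁ = v₁t₁ = 18.01 × 14.17 = 255.2017 m
d₂ = v₂t₂ = 20.39 × 14.92 = 304.2188 m
d_total = 559.4205 m, t_total = 29.09 s
v_avg = d_total/t_total = 559.4205/29.09 = 19.23 m/s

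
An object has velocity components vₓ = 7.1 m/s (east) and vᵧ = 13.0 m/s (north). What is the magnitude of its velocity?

|v| = √(vₓ² + vᵧ²) = √(7.1² + 13.0²) = √(219.41) = 14.81 m/s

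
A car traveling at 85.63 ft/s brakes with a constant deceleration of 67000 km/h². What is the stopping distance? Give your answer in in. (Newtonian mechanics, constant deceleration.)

v₀ = 85.63 ft/s × 0.3048 = 26.1 m/s
a = 67000 km/h² × 7.716049382716049e-05 = 5.16975 m/s²
d = v₀² / (2a) = 26.1² / (2 × 5.16975) = 681.21 / 10.3395 = 65.8842 m
d = 65.8842 m / 0.0254 = 2594 in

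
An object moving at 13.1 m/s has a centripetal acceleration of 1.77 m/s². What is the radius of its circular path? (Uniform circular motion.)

r = v²/a_c = 13.1²/1.77 = 96.95 m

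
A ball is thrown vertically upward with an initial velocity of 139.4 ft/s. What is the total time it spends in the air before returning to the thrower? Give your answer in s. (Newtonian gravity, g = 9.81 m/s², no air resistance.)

v₀ = 139.4 ft/s × 0.3048 = 42.4891 m/s
t_total = 2 × v₀ / g = 2 × 42.4891 / 9.81 = 8.662 s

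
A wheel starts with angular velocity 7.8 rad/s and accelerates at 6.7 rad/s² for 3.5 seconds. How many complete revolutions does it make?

θ = ω₀t + ½αt² = 7.8×3.5 + ½×6.7×3.5² = 68.3375 rad
Total revolutions = θ/(2π) = 68.3375/(2π) = 10.88
Complete revolutions = ⌊10.88⌋ = 10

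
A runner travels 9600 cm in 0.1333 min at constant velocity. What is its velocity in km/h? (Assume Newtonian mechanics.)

d = 9600 cm × 0.01 = 96.0 m
t = 0.1333 min × 60.0 = 7.998 s
v = d / t = 96.0 / 7.998 = 12.003 m/s
v = 12.003 m/s / 0.2777777777777778 = 43.21 km/h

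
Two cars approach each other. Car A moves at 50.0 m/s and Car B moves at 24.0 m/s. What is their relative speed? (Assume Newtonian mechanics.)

v_rel = v_A + v_B = 50.0 + 24.0 = 74.0 m/s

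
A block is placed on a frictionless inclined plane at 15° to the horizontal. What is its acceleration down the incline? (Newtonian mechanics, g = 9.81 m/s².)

a = g sin(θ) = 9.81 × sin(15°) = 9.81 × 0.2588 = 2.54 m/s²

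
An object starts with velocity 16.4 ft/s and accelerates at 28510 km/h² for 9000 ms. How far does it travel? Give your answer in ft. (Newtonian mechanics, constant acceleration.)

v₀ = 16.4 ft/s × 0.3048 = 4.99872 m/s
a = 28510 km/h² × 7.716049382716049e-05 = 2.19985 m/s²
t = 9000 ms × 0.001 = 9.0 s
d = v₀ × t + ½ × a × t² = 4.99872 × 9.0 + 0.5 × 2.19985 × 9.0² = 134.082 m
d = 134.082 m / 0.3048 = 439.9 ft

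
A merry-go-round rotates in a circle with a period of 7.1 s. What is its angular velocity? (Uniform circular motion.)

ω = 2π/T = 2π/7.1 = 0.885 rad/s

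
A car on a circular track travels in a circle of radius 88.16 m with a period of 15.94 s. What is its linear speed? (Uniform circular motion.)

v = 2πr/T = 2π×88.16/15.94 = 34.75 m/s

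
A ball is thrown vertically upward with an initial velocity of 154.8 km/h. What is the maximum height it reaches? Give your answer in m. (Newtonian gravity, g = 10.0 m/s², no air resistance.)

v₀ = 154.8 km/h × 0.2777777777777778 = 43.0 m/s
h_max = v₀² / (2g) = 43.0² / (2 × 10.0) = 1849.0 / 20.0 = 92.45 m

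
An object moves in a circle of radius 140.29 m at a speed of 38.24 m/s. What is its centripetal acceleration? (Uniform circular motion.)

a_c = v²/r = 38.24²/140.29 = 1462.2976/140.29 = 10.42 m/s²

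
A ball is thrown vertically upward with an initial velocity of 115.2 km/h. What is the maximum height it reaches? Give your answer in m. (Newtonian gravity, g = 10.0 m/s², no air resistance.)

v₀ = 115.2 km/h × 0.2777777777777778 = 32.0 m/s
h_max = v₀² / (2g) = 32.0² / (2 × 10.0) = 1024.0 / 20.0 = 51.2 m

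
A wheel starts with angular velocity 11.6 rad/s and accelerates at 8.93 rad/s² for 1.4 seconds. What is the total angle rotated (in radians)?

θ = ω₀t + ½αt² = 11.6×1.4 + ½×8.93×1.4² = 24.99 rad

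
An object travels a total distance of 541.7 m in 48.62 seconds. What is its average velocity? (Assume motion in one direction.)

v_avg = Δd / Δt = 541.7 / 48.62 = 11.14 m/s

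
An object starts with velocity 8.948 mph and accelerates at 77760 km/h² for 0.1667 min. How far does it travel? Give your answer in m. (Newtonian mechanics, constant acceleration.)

v₀ = 8.948 mph × 0.44704 = 4.00011 m/s
a = 77760 km/h² × 7.716049382716049e-05 = 6.0 m/s²
t = 0.1667 min × 60.0 = 10.002 s
d = v₀ × t + ½ × a × t² = 4.00011 × 10.002 + 0.5 × 6.0 × 10.002² = 340.1 m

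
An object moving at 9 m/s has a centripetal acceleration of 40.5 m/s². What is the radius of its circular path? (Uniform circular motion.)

r = v²/a_c = 9²/40.5 = 2.0 m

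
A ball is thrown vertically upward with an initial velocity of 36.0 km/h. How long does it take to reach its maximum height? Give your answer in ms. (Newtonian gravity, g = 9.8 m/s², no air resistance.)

v₀ = 36.0 km/h × 0.2777777777777778 = 10.0 m/s
t_up = v₀ / g = 10.0 / 9.8 = 1.02041 s
t_up = 1.02041 s / 0.001 = 1020 ms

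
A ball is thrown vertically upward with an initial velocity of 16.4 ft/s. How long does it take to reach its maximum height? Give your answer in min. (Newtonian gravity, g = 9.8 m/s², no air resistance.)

v₀ = 16.4 ft/s × 0.3048 = 4.99872 m/s
t_up = v₀ / g = 4.99872 / 9.8 = 0.510073 s
t_up = 0.510073 s / 60.0 = 0.008501 min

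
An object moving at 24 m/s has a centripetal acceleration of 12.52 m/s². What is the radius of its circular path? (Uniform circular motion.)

r = v²/a_c = 24²/12.52 = 46.01 m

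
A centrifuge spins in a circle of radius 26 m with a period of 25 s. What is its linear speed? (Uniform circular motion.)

v = 2πr/T = 2π×26/25 = 6.53 m/s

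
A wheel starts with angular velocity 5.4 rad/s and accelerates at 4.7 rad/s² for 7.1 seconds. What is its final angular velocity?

ω = ω₀ + αt = 5.4 + 4.7 × 7.1 = 38.77 rad/s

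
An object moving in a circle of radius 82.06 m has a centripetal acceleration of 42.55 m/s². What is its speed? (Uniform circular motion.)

v = √(a_c × r) = √(42.55 × 82.06) = 59.09 m/s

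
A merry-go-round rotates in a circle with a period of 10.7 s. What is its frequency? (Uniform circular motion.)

f = 1/T = 1/10.7 = 0.0935 Hz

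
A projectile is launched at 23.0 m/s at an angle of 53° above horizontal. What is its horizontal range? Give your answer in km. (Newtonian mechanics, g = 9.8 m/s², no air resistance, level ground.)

R = v₀² × sin(2θ) / g = 23.0² × sin(2 × 53°) / 9.8 = 529.0 × 0.961262 / 9.8 = 51.8885 m
R = 51.8885 m / 1000.0 = 0.05189 km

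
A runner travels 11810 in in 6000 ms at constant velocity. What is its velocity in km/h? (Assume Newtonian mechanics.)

d = 11810 in × 0.0254 = 299.974 m
t = 6000 ms × 0.001 = 6.0 s
v = d / t = 299.974 / 6.0 = 49.9957 m/s
v = 49.9957 m/s / 0.2777777777777778 = 180.0 km/h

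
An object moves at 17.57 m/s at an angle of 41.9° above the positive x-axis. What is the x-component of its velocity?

vₓ = v cos(θ) = 17.57 × cos(41.9°) = 13.08 m/s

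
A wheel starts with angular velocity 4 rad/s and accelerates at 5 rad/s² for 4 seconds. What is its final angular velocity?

ω = ω₀ + αt = 4 + 5 × 4 = 24 rad/s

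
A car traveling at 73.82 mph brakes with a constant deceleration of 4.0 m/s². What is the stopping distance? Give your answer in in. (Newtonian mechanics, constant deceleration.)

v₀ = 73.82 mph × 0.44704 = 33.0005 m/s
d = v₀² / (2a) = 33.0005² / (2 × 4.0) = 1089.03 / 8.0 = 136.129 m
d = 136.129 m / 0.0254 = 5359 in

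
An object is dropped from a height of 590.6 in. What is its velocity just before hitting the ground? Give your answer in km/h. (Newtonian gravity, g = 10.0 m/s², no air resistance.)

h = 590.6 in × 0.0254 = 15.0012 m
v = √(2gh) = √(2 × 10.0 × 15.0012) = 17.3212 m/s
v = 17.3212 m/s / 0.2777777777777778 = 62.36 km/h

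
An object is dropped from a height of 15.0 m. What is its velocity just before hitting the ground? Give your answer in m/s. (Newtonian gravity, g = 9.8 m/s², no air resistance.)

v = √(2gh) = √(2 × 9.8 × 15.0) = 17.15 m/s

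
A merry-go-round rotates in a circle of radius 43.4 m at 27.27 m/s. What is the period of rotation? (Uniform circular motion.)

T = 2πr/v = 2π×43.4/27.27 = 10.0 s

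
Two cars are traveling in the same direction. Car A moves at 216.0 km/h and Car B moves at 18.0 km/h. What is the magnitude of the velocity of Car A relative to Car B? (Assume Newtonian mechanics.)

v_rel = |v_A - v_B| = |216.0 - 18.0| = 198.0 km/h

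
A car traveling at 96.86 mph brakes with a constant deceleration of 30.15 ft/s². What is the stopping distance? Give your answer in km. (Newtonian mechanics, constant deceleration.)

v₀ = 96.86 mph × 0.44704 = 43.3003 m/s
a = 30.15 ft/s² × 0.3048 = 9.18972 m/s²
d = v₀² / (2a) = 43.3003² / (2 × 9.18972) = 1874.92 / 18.3794 = 102.012 m
d = 102.012 m / 1000.0 = 0.102 km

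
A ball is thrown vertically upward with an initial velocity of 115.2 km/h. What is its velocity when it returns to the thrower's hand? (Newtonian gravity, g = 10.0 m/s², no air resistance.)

By conservation of energy (no air resistance), the ball returns to the throw height with the same speed as launch, but directed downward.
|v_ground| = v₀ = 115.2 km/h
v_ground = 115.2 km/h (downward)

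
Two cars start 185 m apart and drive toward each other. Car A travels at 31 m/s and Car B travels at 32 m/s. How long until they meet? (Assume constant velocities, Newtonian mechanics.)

Combined speed: v_combined = 31 + 32 = 63 m/s
Time to meet: t = d/v_combined = 185/63 = 2.94 s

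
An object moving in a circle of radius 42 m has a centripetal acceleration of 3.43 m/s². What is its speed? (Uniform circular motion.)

v = √(a_c × r) = √(3.43 × 42) = 12.0 m/s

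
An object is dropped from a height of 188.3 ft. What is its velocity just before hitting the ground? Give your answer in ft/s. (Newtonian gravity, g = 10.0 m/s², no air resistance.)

h = 188.3 ft × 0.3048 = 57.3938 m
v = √(2gh) = √(2 × 10.0 × 57.3938) = 33.8803 m/s
v = 33.8803 m/s / 0.3048 = 111.2 ft/s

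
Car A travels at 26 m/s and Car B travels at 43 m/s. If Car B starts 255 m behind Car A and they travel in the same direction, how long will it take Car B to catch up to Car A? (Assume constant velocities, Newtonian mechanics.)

Relative speed: v_rel = 43 - 26 = 17 m/s
Time to catch: t = d₀/v_rel = 255/17 = 15.0 s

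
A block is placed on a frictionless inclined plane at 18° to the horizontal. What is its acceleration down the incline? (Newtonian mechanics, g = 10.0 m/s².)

a = g sin(θ) = 10.0 × sin(18°) = 10.0 × 0.309 = 3.09 m/s²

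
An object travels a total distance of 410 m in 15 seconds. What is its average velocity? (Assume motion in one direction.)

v_avg = Δd / Δt = 410 / 15 = 27.33 m/s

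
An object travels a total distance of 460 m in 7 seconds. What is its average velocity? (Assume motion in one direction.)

v_avg = Δd / Δt = 460 / 7 = 65.71 m/s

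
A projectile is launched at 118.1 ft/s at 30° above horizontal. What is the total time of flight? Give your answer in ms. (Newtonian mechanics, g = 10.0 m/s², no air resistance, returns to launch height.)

v₀ = 118.1 ft/s × 0.3048 = 35.9969 m/s
T = 2 × v₀ × sin(θ) / g = 2 × 35.9969 × sin(30°) / 10.0 = 2 × 35.9969 × 0.5 / 10.0 = 3.59969 s
T = 3.59969 s / 0.001 = 3600 ms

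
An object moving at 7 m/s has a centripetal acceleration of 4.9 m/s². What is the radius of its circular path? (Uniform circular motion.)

r = v²/a_c = 7²/4.9 = 10.0 m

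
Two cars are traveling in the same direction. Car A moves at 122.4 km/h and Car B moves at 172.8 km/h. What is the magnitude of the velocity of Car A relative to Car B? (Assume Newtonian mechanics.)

v_rel = |v_A - v_B| = |122.4 - 172.8| = 50.4 km/h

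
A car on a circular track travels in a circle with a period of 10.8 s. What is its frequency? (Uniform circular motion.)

f = 1/T = 1/10.8 = 0.0926 Hz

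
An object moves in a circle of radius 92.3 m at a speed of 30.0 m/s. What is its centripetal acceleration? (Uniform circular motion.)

a_c = v²/r = 30.0²/92.3 = 900.0/92.3 = 9.75 m/s²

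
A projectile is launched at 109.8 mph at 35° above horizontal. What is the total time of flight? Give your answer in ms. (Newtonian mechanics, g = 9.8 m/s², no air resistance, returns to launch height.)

v₀ = 109.8 mph × 0.44704 = 49.085 m/s
T = 2 × v₀ × sin(θ) / g = 2 × 49.085 × sin(35°) / 9.8 = 2 × 49.085 × 0.573576 / 9.8 = 5.74571 s
T = 5.74571 s / 0.001 = 5746 ms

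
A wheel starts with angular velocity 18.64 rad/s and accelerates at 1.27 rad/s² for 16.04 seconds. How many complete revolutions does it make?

θ = ω₀t + ½αt² = 18.64×16.04 + ½×1.27×16.04² = 462.359416 rad
Total revolutions = θ/(2π) = 462.359416/(2π) = 73.59
Complete revolutions = ⌊73.59⌋ = 73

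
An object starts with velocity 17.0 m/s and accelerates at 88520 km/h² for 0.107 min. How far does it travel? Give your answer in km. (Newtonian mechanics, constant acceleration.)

a = 88520 km/h² × 7.716049382716049e-05 = 6.83025 m/s²
t = 0.107 min × 60.0 = 6.42 s
d = v₀ × t + ½ × a × t² = 17.0 × 6.42 + 0.5 × 6.83025 × 6.42² = 249.899 m
d = 249.899 m / 1000.0 = 0.2499 km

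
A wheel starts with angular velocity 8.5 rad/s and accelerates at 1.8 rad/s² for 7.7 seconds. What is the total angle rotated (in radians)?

θ = ω₀t + ½αt² = 8.5×7.7 + ½×1.8×7.7² = 118.81 rad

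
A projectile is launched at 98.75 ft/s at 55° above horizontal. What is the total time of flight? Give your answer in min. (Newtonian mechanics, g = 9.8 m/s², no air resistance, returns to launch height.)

v₀ = 98.75 ft/s × 0.3048 = 30.099 m/s
T = 2 × v₀ × sin(θ) / g = 2 × 30.099 × sin(55°) / 9.8 = 2 × 30.099 × 0.819152 / 9.8 = 5.03177 s
T = 5.03177 s / 60.0 = 0.08386 min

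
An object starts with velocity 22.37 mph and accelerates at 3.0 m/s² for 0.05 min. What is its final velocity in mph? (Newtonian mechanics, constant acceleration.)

v₀ = 22.37 mph × 0.44704 = 10.0003 m/s
t = 0.05 min × 60.0 = 3.0 s
v = v₀ + a × t = 10.0003 + 3.0 × 3.0 = 19.0003 m/s
v = 19.0003 m/s / 0.44704 = 42.5 mph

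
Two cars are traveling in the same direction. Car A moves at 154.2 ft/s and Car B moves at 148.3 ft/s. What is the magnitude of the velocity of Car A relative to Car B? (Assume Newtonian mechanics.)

v_rel = |v_A - v_B| = |154.2 - 148.3| = 5.9 ft/s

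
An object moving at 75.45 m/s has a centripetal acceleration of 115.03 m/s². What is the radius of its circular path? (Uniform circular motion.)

r = v²/a_c = 75.45²/115.03 = 49.49 m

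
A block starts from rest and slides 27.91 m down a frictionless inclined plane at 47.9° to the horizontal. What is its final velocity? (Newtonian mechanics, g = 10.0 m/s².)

a = g sin(θ) = 10.0 × sin(47.9°) = 7.4198 m/s²
v = √(2ad) = √(2 × 7.4198 × 27.91) = 20.35 m/s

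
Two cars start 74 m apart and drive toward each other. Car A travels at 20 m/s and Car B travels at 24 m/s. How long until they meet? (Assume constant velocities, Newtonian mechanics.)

Combined speed: v_combined = 20 + 24 = 44 m/s
Time to meet: t = d/v_combined = 74/44 = 1.68 s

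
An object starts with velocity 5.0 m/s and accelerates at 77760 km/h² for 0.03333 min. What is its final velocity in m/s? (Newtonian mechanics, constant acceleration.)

a = 77760 km/h² × 7.716049382716049e-05 = 6.0 m/s²
t = 0.03333 min × 60.0 = 1.9998 s
v = v₀ + a × t = 5.0 + 6.0 × 1.9998 = 17.0 m/s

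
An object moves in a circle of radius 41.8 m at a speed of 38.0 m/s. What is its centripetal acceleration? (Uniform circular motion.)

a_c = v²/r = 38.0²/41.8 = 1444.0/41.8 = 34.55 m/s²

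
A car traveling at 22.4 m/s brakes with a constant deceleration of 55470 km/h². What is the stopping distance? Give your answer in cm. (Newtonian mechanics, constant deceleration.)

a = 55470 km/h² × 7.716049382716049e-05 = 4.28009 m/s²
d = v₀² / (2a) = 22.4² / (2 × 4.28009) = 501.76 / 8.56018 = 58.6156 m
d = 58.6156 m / 0.01 = 5862 cm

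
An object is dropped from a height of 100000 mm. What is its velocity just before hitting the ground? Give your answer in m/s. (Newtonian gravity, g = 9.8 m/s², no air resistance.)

h = 100000 mm × 0.001 = 100.0 m
v = √(2gh) = √(2 × 9.8 × 100.0) = 44.27 m/s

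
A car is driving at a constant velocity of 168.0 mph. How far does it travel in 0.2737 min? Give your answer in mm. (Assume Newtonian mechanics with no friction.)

v = 168.0 mph × 0.44704 = 75.1027 m/s
t = 0.2737 min × 60.0 = 16.422 s
d = v × t = 75.1027 × 16.422 = 1233.34 m
d = 1233.34 m / 0.001 = 1233000 mm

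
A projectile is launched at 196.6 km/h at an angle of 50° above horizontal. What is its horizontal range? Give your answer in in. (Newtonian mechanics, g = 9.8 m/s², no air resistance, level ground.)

v₀ = 196.6 km/h × 0.2777777777777778 = 54.6111 m/s
R = v₀² × sin(2θ) / g = 54.6111² × sin(2 × 50°) / 9.8 = 2982.37 × 0.984808 / 9.8 = 299.7 m
R = 299.7 m / 0.0254 = 11800 in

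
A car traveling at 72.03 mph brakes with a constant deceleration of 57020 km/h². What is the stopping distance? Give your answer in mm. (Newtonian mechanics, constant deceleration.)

v₀ = 72.03 mph × 0.44704 = 32.2003 m/s
a = 57020 km/h² × 7.716049382716049e-05 = 4.39969 m/s²
d = v₀² / (2a) = 32.2003² / (2 × 4.39969) = 1036.86 / 8.79938 = 117.833 m
d = 117.833 m / 0.001 = 117800 mm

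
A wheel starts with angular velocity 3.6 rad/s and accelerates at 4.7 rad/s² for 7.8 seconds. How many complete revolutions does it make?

θ = ω₀t + ½αt² = 3.6×7.8 + ½×4.7×7.8² = 171.054 rad
Total revolutions = θ/(2π) = 171.054/(2π) = 27.22
Complete revolutions = ⌊27.22⌋ = 27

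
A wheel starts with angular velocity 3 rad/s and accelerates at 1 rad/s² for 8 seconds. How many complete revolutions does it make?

θ = ω₀t + ½αt² = 3×8 + ½×1×8² = 56.0 rad
Total revolutions = θ/(2π) = 56.0/(2π) = 8.91
Complete revolutions = ⌊8.91⌋ = 8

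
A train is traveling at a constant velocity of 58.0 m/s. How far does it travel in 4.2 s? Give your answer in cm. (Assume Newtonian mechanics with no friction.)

d = v × t = 58.0 × 4.2 = 243.6 m
d = 243.6 m / 0.01 = 24360 cm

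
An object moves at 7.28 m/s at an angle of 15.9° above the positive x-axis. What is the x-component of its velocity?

vₓ = v cos(θ) = 7.28 × cos(15.9°) = 7.0 m/s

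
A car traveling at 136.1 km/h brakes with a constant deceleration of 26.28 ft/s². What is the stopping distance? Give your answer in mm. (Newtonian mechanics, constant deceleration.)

v₀ = 136.1 km/h × 0.2777777777777778 = 37.8056 m/s
a = 26.28 ft/s² × 0.3048 = 8.01014 m/s²
d = v₀² / (2a) = 37.8056² / (2 × 8.01014) = 1429.26 / 16.0203 = 89.2156 m
d = 89.2156 m / 0.001 = 89220 mm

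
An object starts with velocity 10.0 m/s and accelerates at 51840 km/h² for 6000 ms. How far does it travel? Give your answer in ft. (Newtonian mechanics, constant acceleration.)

a = 51840 km/h² × 7.716049382716049e-05 = 4.0 m/s²
t = 6000 ms × 0.001 = 6.0 s
d = v₀ × t + ½ × a × t² = 10.0 × 6.0 + 0.5 × 4.0 × 6.0² = 132.0 m
d = 132.0 m / 0.3048 = 433.1 ft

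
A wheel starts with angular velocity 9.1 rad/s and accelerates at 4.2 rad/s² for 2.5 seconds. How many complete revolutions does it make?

θ = ω₀t + ½αt² = 9.1×2.5 + ½×4.2×2.5² = 35.875 rad
Total revolutions = θ/(2π) = 35.875/(2π) = 5.71
Complete revolutions = ⌊5.71⌋ = 5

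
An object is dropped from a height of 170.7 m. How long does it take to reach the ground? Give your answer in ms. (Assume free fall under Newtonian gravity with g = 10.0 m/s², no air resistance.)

t = √(2h/g) = √(2 × 170.7 / 10.0) = 5.84294 s
t = 5.84294 s / 0.001 = 5843 ms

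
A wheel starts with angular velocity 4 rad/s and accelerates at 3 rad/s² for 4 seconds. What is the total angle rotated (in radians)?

θ = ω₀t + ½αt² = 4×4 + ½×3×4² = 40.0 rad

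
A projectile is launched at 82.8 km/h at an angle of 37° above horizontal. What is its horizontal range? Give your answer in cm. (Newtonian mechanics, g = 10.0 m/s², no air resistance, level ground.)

v₀ = 82.8 km/h × 0.2777777777777778 = 23.0 m/s
R = v₀² × sin(2θ) / g = 23.0² × sin(2 × 37°) / 10.0 = 529.0 × 0.961262 / 10.0 = 50.8508 m
R = 50.8508 m / 0.01 = 5085 cm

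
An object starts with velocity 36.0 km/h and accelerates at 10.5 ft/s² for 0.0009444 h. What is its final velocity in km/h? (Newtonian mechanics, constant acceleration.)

v₀ = 36.0 km/h × 0.2777777777777778 = 10.0 m/s
a = 10.5 ft/s² × 0.3048 = 3.2004 m/s²
t = 0.0009444 h × 3600.0 = 3.39984 s
v = v₀ + a × t = 10.0 + 3.2004 × 3.39984 = 20.8808 m/s
v = 20.8808 m/s / 0.2777777777777778 = 75.17 km/h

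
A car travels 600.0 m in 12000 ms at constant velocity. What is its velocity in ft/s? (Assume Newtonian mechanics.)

t = 12000 ms × 0.001 = 12.0 s
v = d / t = 600.0 / 12.0 = 50.0 m/s
v = 50.0 m/s / 0.3048 = 164.0 ft/s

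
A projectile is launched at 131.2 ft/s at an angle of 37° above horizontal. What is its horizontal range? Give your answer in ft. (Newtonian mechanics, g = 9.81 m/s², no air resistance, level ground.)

v₀ = 131.2 ft/s × 0.3048 = 39.9898 m/s
R = v₀² × sin(2θ) / g = 39.9898² × sin(2 × 37°) / 9.81 = 1599.18 × 0.961262 / 9.81 = 156.7 m
R = 156.7 m / 0.3048 = 514.1 ft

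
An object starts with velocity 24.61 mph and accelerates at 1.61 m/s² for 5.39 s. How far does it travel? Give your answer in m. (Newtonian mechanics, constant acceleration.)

v₀ = 24.61 mph × 0.44704 = 11.0017 m/s
d = v₀ × t + ½ × a × t² = 11.0017 × 5.39 + 0.5 × 1.61 × 5.39² = 82.69 m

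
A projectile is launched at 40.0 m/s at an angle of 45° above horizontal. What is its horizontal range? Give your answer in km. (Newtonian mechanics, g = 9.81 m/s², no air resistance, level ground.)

R = v₀² × sin(2θ) / g = 40.0² × sin(2 × 45°) / 9.81 = 1600.0 × 1.0 / 9.81 = 163.099 m
R = 163.099 m / 1000.0 = 0.1631 km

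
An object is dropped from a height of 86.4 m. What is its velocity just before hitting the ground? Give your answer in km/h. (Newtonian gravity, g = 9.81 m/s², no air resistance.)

v = √(2gh) = √(2 × 9.81 × 86.4) = 41.1724 m/s
v = 41.1724 m/s / 0.2777777777777778 = 148.2 km/h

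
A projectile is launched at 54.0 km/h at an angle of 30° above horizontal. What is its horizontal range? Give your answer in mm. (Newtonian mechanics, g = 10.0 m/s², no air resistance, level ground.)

v₀ = 54.0 km/h × 0.2777777777777778 = 15.0 m/s
R = v₀² × sin(2θ) / g = 15.0² × sin(2 × 30°) / 10.0 = 225.0 × 0.866025 / 10.0 = 19.4856 m
R = 19.4856 m / 0.001 = 19490 mm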